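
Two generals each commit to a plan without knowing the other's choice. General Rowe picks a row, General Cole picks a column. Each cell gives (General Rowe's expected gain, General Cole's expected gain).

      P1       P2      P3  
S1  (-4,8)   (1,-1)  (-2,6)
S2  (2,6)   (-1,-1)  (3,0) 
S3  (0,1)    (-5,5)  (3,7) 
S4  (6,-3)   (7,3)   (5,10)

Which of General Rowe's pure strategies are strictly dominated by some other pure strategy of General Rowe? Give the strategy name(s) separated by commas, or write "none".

S1: dominated, since S4 does at least as well everywhere (P1: 6>-4, P2: 7>1, P3: 5>-2).
S2 is strictly dominated by S4 (P1: 6>2, P2: 7>-1, P3: 5>3).
S3: dominated, since S4 does at least as well everywhere (P1: 6>0, P2: 7>-5, P3: 5>3).
Nothing dominates S4: S1 at P1 (6>-4); S2 at P1 (6>2); S3 at P1 (6>0).

S1, S2, S3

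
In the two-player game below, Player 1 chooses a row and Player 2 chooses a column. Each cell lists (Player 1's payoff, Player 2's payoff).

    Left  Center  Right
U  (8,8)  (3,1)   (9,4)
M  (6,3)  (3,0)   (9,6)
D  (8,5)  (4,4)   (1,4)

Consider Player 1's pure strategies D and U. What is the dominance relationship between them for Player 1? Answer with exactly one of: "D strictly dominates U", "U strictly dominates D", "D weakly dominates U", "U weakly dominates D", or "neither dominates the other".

D's payoffs vs U's, by Player 2's action — Left: 8=8, Center: 4>3, Right: 1<9.
D does better at Center but worse at Right; neither strategy dominates the other.

neither dominates the other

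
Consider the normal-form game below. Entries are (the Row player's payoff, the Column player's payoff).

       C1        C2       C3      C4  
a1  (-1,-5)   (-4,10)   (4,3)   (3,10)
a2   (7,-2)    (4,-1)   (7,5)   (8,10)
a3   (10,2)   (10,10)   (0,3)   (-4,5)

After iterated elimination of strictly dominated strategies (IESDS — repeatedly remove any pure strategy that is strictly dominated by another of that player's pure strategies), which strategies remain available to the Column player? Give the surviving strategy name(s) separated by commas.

For the Row player, a2 strictly dominates a1 on the remaining columns (C1: 7>-1, C2: 4>-4, C3: 7>4, C4: 8>3); eliminate a1.
Column C1 is eliminated: C2 beats it against every remaining row (a2: -1>-2, a3: 10>2).
For the Column player, C4 strictly dominates C3 on the remaining rows (a2: 10>5, a3: 5>3); eliminate C3.
Among the remaining strategies, none is strictly dominated by another pure strategy of the same player, so the elimination stops.
Surviving strategies — the Row player: {a2, a3}; the Column player: {C2, C4}.

C2, C4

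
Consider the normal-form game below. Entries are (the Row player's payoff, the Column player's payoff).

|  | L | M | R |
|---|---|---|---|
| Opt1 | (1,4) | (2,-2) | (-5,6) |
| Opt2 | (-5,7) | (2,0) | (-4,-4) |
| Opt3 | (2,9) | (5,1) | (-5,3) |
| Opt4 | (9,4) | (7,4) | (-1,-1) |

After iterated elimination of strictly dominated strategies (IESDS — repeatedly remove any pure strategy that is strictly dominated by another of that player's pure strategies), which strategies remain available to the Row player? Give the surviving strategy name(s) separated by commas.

Opt4

The Row player's strategy Opt1 is strictly dominated by Opt4 (L: 9>1, M: 7>2, R: -1>-5) and is removed.
The Row player's strategy Opt2 is strictly dominated by Opt4 (L: 9>-5, M: 7>2, R: -1>-4) and is removed.
For the Row player, Opt4 strictly dominates Opt3 on the remaining columns (L: 9>2, M: 7>5, R: -1>-5); eliminate Opt3.
Column R is eliminated: L beats it against every remaining row (Opt4: 4>-1).
Among the remaining strategies, none is strictly dominated by another pure strategy of the same player, so the elimination stops.
Surviving strategies — the Row player: {Opt4}; the Column player: {L, M}.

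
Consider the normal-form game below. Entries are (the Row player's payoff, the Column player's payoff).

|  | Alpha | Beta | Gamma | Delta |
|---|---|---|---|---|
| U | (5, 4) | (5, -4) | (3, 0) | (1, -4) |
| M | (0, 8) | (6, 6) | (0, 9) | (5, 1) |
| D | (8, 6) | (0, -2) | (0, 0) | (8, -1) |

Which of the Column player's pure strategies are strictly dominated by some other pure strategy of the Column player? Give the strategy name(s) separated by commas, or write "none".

Alpha: no other strategy beats it everywhere (Beta at U (4>-4); Gamma at U (4>0); Delta at U (4>-4)).
Alpha strictly dominates Beta — U: 4>-4, M: 8>6, D: 6>-2.
Nothing dominates Gamma: Alpha at M (9>8); Beta at U (0>-4); Delta at U (0>-4).
Delta: dominated, since Alpha does at least as well everywhere (U: 4>-4, M: 8>1, D: 6>-1).

Beta, Delta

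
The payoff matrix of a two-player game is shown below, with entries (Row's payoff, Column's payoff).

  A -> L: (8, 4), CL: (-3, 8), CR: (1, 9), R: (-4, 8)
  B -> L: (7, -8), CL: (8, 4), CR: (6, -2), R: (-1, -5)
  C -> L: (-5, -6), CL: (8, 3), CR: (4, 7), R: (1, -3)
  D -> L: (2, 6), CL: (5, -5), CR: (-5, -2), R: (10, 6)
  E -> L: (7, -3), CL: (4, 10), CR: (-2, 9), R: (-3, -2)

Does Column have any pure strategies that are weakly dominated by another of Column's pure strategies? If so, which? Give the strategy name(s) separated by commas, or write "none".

L

L is weakly dominated by R (A: 8>4, B: -5>-8, C: -3>-6, D: 6=6, E: -2>-3).
CL is not dominated — it holds its own against L at A (8>4); CR at B (4>-2); R at B (4>-5).
Nothing dominates CR: L at A (9>4); CL at A (9>8); R at A (9>8).
R: no other strategy beats it everywhere (L at A (8>4); CL at D (6>-5); CR at D (6>-2)).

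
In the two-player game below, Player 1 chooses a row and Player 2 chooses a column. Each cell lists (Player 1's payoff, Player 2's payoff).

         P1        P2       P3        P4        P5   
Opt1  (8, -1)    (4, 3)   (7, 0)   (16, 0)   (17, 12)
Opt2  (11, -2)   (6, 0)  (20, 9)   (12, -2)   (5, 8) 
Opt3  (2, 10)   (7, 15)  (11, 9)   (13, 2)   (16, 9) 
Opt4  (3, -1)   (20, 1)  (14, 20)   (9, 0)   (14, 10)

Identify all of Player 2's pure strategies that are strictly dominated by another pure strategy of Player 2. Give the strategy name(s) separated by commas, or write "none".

P1, P4

P2 strictly dominates P1 — Opt1: 3>-1, Opt2: 0>-2, Opt3: 15>10, Opt4: 1>-1.
P2 is not dominated — it holds its own against P1 at Opt1 (3>-1); P3 at Opt1 (3>0); P4 at Opt1 (3>0); P5 at Opt3 (15>9).
Nothing dominates P3: P1 at Opt1 (0>-1); P2 at Opt2 (9>0); P4 at Opt1 (0=0); P5 at Opt2 (9>8).
P4 is strictly dominated by P2 (Opt1: 3>0, Opt2: 0>-2, Opt3: 15>2, Opt4: 1>0).
Nothing dominates P5: P1 at Opt1 (12>-1); P2 at Opt1 (12>3); P3 at Opt1 (12>0); P4 at Opt1 (12>0).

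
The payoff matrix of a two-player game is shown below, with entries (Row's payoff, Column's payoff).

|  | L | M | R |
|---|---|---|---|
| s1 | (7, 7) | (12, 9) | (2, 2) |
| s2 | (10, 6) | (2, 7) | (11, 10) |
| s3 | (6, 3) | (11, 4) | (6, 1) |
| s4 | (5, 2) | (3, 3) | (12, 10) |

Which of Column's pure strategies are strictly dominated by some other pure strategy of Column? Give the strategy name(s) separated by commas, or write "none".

M strictly dominates L — s1: 9>7, s2: 7>6, s3: 4>3, s4: 3>2.
M is not dominated — it holds its own against L at s1 (9>7); R at s1 (9>2).
R is not dominated — it holds its own against L at s2 (10>6); M at s2 (10>7).

L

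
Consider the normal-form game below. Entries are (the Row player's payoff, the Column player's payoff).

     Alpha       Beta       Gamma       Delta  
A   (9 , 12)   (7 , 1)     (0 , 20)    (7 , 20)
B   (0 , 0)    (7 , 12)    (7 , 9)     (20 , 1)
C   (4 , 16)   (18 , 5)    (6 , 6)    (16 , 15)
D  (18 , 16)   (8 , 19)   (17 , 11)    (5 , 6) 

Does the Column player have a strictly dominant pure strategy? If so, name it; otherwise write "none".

none

Alpha fails to dominate Beta at B (0<12).
Beta fails to dominate Alpha at A (1<12).
Gamma fails to dominate Alpha at C (6<16).
Delta fails to dominate Alpha at C (15<16).
No single strategy dominates all the others.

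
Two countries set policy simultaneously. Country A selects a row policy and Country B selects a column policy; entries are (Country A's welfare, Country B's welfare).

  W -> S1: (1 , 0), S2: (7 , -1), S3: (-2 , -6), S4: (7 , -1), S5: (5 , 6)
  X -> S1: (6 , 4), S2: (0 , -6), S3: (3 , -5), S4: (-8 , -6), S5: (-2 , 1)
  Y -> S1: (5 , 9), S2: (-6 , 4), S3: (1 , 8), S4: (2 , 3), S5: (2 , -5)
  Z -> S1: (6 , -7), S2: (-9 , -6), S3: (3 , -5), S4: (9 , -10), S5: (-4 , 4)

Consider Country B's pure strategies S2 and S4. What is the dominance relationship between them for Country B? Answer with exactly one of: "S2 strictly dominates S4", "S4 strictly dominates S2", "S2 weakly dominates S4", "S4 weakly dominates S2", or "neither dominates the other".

S2 weakly dominates S4

Compare S2 to S4 across every action of Country A: W: -1=-1, X: -6=-6, Y: 4>3, Z: -6>-10.
S2 is at least as good everywhere and strictly better somewhere (tied only at W, X), so S2 weakly but not strictly dominates S4.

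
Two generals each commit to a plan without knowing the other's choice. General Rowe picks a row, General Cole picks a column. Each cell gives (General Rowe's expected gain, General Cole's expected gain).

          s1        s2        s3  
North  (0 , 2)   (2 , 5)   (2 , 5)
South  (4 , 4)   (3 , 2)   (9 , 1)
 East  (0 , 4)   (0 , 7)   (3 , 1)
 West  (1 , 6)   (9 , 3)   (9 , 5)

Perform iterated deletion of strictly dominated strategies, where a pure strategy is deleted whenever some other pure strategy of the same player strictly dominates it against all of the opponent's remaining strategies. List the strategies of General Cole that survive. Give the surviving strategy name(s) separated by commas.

s1

For General Rowe, South strictly dominates North on the remaining columns (s1: 4>0, s2: 3>2, s3: 9>2); eliminate North.
Row East is eliminated: South beats it against every remaining column (s1: 4>0, s2: 3>0, s3: 9>3).
Column s2 is eliminated: s1 beats it against every remaining row (South: 4>2, West: 6>3).
For General Cole, s1 strictly dominates s3 on the remaining rows (South: 4>1, West: 6>5); eliminate s3.
General Rowe's strategy West is strictly dominated by South (s1: 4>1) and is removed.
Among the remaining strategies, none is strictly dominated by another pure strategy of the same player, so the elimination stops.
Surviving strategies — General Rowe: {South}; General Cole: {s1}.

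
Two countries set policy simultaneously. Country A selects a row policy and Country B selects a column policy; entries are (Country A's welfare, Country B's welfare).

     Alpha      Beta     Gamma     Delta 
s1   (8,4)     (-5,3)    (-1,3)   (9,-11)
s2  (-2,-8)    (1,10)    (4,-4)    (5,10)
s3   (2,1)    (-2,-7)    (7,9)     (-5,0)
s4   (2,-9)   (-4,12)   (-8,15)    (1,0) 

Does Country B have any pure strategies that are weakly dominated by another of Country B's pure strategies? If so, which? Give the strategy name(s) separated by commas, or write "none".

Alpha: no other strategy beats it everywhere (Beta at s1 (4>3); Gamma at s1 (4>3); Delta at s1 (4>-11)).
Nothing dominates Beta: Alpha at s2 (10>-8); Gamma at s2 (10>-4); Delta at s1 (3>-11).
Gamma is not dominated — it holds its own against Alpha at s2 (-4>-8); Beta at s3 (9>-7); Delta at s1 (3>-11).
Delta: no other strategy beats it everywhere (Alpha at s2 (10>-8); Beta at s3 (0>-7); Gamma at s2 (10>-4)).

none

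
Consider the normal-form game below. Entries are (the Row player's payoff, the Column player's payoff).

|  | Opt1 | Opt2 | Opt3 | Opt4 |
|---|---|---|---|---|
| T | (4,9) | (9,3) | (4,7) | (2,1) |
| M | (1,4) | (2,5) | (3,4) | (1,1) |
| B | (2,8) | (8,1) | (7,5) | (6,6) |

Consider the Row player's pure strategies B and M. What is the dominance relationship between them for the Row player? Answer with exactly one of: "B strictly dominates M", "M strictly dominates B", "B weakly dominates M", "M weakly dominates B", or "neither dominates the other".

B's payoffs vs M's, by the Column player's action — Opt1: 2>1, Opt2: 8>2, Opt3: 7>3, Opt4: 6>1.
Every comparison favours B, so B strictly dominates M.

B strictly dominates M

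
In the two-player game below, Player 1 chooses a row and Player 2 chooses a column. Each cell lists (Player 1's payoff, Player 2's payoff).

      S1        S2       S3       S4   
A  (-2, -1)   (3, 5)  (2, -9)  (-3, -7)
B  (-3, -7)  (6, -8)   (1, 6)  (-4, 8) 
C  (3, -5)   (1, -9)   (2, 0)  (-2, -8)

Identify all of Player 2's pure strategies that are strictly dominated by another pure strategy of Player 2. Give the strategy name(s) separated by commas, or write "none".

Nothing dominates S1: S2 at B (-7>-8); S3 at A (-1>-9); S4 at A (-1>-7).
Nothing dominates S2: S1 at A (5>-1); S3 at A (5>-9); S4 at A (5>-7).
S3 is not dominated — it holds its own against S1 at B (6>-7); S2 at B (6>-8); S4 at C (0>-8).
S4 is not dominated — it holds its own against S1 at B (8>-7); S2 at B (8>-8); S3 at A (-7>-9).

none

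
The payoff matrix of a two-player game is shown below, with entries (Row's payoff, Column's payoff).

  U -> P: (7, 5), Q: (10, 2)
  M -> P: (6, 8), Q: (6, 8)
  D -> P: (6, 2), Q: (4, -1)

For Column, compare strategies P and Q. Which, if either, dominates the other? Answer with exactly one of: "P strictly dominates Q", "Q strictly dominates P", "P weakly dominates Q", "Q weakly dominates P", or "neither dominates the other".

P's payoffs vs Q's, by Row's action — U: 5>2, M: 8=8, D: 2>-1.
P is at least as good everywhere and strictly better somewhere (tied only at M), so P weakly but not strictly dominates Q.

P weakly dominates Q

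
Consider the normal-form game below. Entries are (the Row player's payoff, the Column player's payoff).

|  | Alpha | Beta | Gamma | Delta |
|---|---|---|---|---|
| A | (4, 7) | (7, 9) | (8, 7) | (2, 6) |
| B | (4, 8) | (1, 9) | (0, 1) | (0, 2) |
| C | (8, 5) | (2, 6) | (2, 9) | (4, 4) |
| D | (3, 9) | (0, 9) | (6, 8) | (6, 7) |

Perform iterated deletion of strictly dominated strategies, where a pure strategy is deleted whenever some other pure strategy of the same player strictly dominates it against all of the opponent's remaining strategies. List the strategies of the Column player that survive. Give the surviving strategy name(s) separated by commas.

The Row player's strategy B is strictly dominated by C (Alpha: 8>4, Beta: 2>1, Gamma: 2>0, Delta: 4>0) and is removed.
Column Delta is eliminated: Alpha beats it against every remaining row (A: 7>6, C: 5>4, D: 9>7).
For the Row player, A strictly dominates D on the remaining columns (Alpha: 4>3, Beta: 7>0, Gamma: 8>6); eliminate D.
For the Column player, Beta strictly dominates Alpha on the remaining rows (A: 9>7, C: 6>5); eliminate Alpha.
Row C is eliminated: A beats it against every remaining column (Beta: 7>2, Gamma: 8>2).
For the Column player, Beta strictly dominates Gamma on the remaining rows (A: 9>7); eliminate Gamma.
Among the remaining strategies, none is strictly dominated by another pure strategy of the same player, so the elimination stops.
Surviving strategies — the Row player: {A}; the Column player: {Beta}.

Beta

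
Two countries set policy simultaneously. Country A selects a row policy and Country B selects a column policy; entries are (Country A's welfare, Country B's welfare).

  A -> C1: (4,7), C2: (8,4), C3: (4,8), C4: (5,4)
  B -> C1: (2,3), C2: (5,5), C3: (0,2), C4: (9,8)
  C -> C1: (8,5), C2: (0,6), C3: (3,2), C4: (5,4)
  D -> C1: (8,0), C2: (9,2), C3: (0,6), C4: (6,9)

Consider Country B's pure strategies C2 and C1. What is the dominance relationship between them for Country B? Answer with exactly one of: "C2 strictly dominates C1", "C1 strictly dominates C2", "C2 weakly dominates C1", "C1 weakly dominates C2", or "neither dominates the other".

neither dominates the other

C2's payoffs vs C1's, by Country A's action — A: 4<7, B: 5>3, C: 6>5, D: 2>0.
C2 does better at B, C, D but worse at A; neither strategy dominates the other.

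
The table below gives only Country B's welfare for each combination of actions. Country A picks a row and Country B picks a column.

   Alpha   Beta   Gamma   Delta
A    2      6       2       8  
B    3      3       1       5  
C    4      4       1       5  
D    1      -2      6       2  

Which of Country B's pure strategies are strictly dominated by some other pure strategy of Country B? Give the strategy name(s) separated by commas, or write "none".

Alpha is strictly dominated by Delta (A: 8>2, B: 5>3, C: 5>4, D: 2>1).
Delta strictly dominates Beta — A: 8>6, B: 5>3, C: 5>4, D: 2>-2.
Nothing dominates Gamma: Alpha at A (2=2); Beta at D (6>-2); Delta at D (6>2).
Delta is not dominated — it holds its own against Alpha at A (8>2); Beta at A (8>6); Gamma at A (8>2).

Alpha, Beta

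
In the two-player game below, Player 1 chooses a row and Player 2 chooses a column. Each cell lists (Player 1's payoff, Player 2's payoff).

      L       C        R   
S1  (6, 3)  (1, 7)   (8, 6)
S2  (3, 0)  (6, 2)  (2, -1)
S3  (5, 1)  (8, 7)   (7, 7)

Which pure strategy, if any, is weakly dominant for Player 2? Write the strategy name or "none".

C vs L: S1: 7>3, S2: 2>0, S3: 7>1.
C vs R: S1: 7>6, S2: 2>-1, S3: 7=7.
C is at least as good as every other strategy against every opponent action, so it is weakly dominant.

C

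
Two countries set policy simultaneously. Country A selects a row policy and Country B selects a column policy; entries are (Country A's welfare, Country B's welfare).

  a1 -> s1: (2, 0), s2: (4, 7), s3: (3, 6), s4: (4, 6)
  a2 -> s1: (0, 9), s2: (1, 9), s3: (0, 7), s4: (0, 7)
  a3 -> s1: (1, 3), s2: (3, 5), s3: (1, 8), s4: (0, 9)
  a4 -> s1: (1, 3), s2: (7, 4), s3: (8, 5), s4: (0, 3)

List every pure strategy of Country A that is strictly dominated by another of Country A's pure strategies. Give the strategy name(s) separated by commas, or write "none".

a2, a3

a1: no other strategy beats it everywhere (a2 at s1 (2>0); a3 at s1 (2>1); a4 at s1 (2>1)).
a2 is strictly dominated by a1 (s1: 2>0, s2: 4>1, s3: 3>0, s4: 4>0).
a1 strictly dominates a3 — s1: 2>1, s2: 4>3, s3: 3>1, s4: 4>0.
a4 is not dominated — it holds its own against a1 at s2 (7>4); a2 at s1 (1>0); a3 at s1 (1=1).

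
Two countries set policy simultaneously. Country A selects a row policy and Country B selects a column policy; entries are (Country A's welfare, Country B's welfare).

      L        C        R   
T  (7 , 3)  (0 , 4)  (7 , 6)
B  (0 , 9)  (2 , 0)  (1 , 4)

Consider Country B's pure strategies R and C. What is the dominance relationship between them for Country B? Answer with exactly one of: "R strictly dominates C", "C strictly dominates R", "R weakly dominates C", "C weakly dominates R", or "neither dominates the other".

R strictly dominates C

Compare R to C across each opponent action: T: 6>4, B: 4>0.
Every comparison favours R, so R strictly dominates C.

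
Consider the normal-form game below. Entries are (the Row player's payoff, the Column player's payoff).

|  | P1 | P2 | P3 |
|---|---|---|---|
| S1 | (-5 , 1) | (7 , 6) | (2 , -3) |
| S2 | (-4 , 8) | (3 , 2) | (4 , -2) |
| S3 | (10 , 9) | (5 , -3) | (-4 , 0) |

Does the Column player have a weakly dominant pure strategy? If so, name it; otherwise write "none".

none

P1 fails to dominate P2 at S1 (1<6).
P2 fails to dominate P1 at S2 (2<8).
P3 fails to dominate P1 at S1 (-3<1).
No single strategy dominates all the others.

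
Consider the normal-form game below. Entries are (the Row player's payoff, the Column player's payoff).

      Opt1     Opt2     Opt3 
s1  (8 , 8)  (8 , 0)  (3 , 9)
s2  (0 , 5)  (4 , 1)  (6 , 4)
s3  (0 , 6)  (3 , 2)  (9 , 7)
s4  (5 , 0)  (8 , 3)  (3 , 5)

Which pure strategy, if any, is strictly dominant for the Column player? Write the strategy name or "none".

Opt1 fails to dominate Opt2 at s4 (0<3).
Opt2 fails to dominate Opt1 at s1 (0<8).
Opt3 fails to dominate Opt1 at s2 (4<5).
No single strategy dominates all the others.

none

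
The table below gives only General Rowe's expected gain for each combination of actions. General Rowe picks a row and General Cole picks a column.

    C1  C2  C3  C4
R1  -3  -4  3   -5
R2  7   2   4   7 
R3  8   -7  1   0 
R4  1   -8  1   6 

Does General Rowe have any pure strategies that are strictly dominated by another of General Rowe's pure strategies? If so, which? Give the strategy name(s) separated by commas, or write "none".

R1 is strictly dominated by R2 (C1: 7>-3, C2: 2>-4, C3: 4>3, C4: 7>-5).
R2: no other strategy beats it everywhere (R1 at C1 (7>-3); R3 at C2 (2>-7); R4 at C1 (7>1)).
R3 is not dominated — it holds its own against R1 at C1 (8>-3); R2 at C1 (8>7); R4 at C1 (8>1).
R2 strictly dominates R4 — C1: 7>1, C2: 2>-8, C3: 4>1, C4: 7>6.

R1, R4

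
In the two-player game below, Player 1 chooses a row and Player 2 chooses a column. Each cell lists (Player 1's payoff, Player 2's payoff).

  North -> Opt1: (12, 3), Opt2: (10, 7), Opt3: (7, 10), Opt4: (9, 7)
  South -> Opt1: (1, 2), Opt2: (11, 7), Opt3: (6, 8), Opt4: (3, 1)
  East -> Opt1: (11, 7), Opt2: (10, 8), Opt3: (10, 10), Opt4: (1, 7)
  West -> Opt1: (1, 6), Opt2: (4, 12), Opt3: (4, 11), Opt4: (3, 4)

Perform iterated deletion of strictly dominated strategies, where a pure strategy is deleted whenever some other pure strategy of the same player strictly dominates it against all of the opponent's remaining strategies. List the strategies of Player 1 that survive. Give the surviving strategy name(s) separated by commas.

Row West is eliminated: North beats it against every remaining column (Opt1: 12>1, Opt2: 10>4, Opt3: 7>4, Opt4: 9>3).
Player 2's strategy Opt1 is strictly dominated by Opt2 (North: 7>3, South: 7>2, East: 8>7) and is removed.
For Player 2, Opt3 strictly dominates Opt2 on the remaining rows (North: 10>7, South: 8>7, East: 10>8); eliminate Opt2.
For Player 1, North strictly dominates South on the remaining columns (Opt3: 7>6, Opt4: 9>3); eliminate South.
Column Opt4 is eliminated: Opt3 beats it against every remaining row (North: 10>7, East: 10>7).
Row North is eliminated: East beats it against every remaining column (Opt3: 10>7).
Among the remaining strategies, none is strictly dominated by another pure strategy of the same player, so the elimination stops.
Surviving strategies — Player 1: {East}; Player 2: {Opt3}.

East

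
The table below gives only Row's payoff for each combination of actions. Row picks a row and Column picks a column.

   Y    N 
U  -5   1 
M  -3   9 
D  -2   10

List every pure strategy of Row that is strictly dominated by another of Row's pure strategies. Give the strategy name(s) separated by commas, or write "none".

U, M

U: dominated, since M does at least as well everywhere (Y: -3>-5, N: 9>1).
M: dominated, since D does at least as well everywhere (Y: -2>-3, N: 10>9).
D is not dominated — it holds its own against U at Y (-2>-5); M at Y (-2>-3).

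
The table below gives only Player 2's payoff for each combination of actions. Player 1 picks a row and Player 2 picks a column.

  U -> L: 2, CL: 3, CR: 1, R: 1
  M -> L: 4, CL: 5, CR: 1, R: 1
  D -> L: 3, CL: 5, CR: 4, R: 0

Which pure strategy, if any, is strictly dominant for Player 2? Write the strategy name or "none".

CL

CL vs L: U: 3>2, M: 5>4, D: 5>3.
CL vs CR: U: 3>1, M: 5>1, D: 5>4.
CL vs R: U: 3>1, M: 5>1, D: 5>0.
CL strictly beats every other strategy against every opponent action, so it is strictly dominant.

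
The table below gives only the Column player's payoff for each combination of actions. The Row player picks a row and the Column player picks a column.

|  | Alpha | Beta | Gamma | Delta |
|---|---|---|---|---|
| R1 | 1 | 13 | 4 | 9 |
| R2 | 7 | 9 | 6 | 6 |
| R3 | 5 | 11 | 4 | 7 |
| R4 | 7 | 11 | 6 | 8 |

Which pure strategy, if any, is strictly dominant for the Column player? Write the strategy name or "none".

Beta

Beta vs Alpha: R1: 13>1, R2: 9>7, R3: 11>5, R4: 11>7.
Beta vs Gamma: R1: 13>4, R2: 9>6, R3: 11>4, R4: 11>6.
Beta vs Delta: R1: 13>9, R2: 9>6, R3: 11>7, R4: 11>8.
Beta strictly beats every other strategy against every opponent action, so it is strictly dominant.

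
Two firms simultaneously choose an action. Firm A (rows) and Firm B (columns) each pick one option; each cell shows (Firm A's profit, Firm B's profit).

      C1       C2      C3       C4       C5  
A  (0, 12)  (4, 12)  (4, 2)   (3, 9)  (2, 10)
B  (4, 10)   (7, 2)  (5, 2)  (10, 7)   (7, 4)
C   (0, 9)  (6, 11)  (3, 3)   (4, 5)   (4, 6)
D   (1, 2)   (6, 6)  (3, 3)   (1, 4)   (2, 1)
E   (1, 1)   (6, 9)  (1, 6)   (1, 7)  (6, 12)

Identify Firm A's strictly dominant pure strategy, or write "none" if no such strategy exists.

B vs A: C1: 4>0, C2: 7>4, C3: 5>4, C4: 10>3, C5: 7>2.
B vs C: C1: 4>0, C2: 7>6, C3: 5>3, C4: 10>4, C5: 7>4.
B vs D: C1: 4>1, C2: 7>6, C3: 5>3, C4: 10>1, C5: 7>2.
B vs E: C1: 4>1, C2: 7>6, C3: 5>1, C4: 10>1, C5: 7>6.
B strictly beats every other strategy against every opponent action, so it is strictly dominant.

B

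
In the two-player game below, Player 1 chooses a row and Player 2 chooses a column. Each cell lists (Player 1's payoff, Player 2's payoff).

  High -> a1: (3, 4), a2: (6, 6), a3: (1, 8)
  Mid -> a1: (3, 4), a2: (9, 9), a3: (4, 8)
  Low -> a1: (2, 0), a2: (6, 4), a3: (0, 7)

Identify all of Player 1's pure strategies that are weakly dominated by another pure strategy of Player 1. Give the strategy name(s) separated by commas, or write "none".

High, Low

High: dominated, since Mid does at least as well everywhere (a1: 3=3, a2: 9>6, a3: 4>1).
Mid is not dominated — it holds its own against High at a2 (9>6); Low at a1 (3>2).
Low: dominated, since High does at least as well everywhere (a1: 3>2, a2: 6=6, a3: 1>0).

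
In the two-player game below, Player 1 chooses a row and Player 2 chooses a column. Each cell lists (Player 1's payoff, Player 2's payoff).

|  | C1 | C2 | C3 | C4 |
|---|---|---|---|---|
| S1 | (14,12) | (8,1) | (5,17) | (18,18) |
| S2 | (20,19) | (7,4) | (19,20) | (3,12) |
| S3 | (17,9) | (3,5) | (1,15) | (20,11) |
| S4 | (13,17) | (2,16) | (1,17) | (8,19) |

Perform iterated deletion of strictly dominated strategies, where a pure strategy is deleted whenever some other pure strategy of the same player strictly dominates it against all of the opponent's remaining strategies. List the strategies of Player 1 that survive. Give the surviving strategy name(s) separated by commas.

For Player 1, S1 strictly dominates S4 on the remaining columns (C1: 14>13, C2: 8>2, C3: 5>1, C4: 18>8); eliminate S4.
Column C1 is eliminated: C3 beats it against every remaining row (S1: 17>12, S2: 20>19, S3: 15>9).
Column C2 is eliminated: C3 beats it against every remaining row (S1: 17>1, S2: 20>4, S3: 15>5).
Among the remaining strategies, none is strictly dominated by another pure strategy of the same player, so the elimination stops.
Surviving strategies — Player 1: {S1, S2, S3}; Player 2: {C3, C4}.

S1, S2, S3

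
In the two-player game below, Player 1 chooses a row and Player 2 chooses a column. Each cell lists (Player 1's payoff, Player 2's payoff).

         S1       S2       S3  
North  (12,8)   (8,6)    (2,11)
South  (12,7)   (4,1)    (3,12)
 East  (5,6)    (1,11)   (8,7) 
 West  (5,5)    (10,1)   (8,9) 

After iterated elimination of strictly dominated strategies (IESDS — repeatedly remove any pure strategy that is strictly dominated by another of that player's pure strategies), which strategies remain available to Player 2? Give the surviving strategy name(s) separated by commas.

S2, S3

Player 2's strategy S1 is strictly dominated by S3 (North: 11>8, South: 12>7, East: 7>6, West: 9>5) and is removed.
Row North is eliminated: West beats it against every remaining column (S2: 10>8, S3: 8>2).
Player 1's strategy South is strictly dominated by West (S2: 10>4, S3: 8>3) and is removed.
Among the remaining strategies, none is strictly dominated by another pure strategy of the same player, so the elimination stops.
Surviving strategies — Player 1: {East, West}; Player 2: {S2, S3}.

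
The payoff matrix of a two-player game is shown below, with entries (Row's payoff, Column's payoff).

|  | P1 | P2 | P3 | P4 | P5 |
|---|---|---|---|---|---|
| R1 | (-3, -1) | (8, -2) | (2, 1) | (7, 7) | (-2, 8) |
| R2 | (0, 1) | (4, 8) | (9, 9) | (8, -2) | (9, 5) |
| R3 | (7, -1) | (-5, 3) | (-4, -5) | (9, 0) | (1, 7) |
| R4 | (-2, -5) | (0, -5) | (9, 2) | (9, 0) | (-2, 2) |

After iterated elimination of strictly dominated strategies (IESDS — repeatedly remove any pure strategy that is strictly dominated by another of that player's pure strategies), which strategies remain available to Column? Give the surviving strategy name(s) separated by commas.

P3, P5

Column's strategy P1 is strictly dominated by P5 (R1: 8>-1, R2: 5>1, R3: 7>-1, R4: 2>-5) and is removed.
For Column, P5 strictly dominates P4 on the remaining rows (R1: 8>7, R2: 5>-2, R3: 7>0, R4: 2>0); eliminate P4.
For Row, R2 strictly dominates R3 on the remaining columns (P2: 4>-5, P3: 9>-4, P5: 9>1); eliminate R3.
For Column, P3 strictly dominates P2 on the remaining rows (R1: 1>-2, R2: 9>8, R4: 2>-5); eliminate P2.
For Row, R2 strictly dominates R1 on the remaining columns (P3: 9>2, P5: 9>-2); eliminate R1.
Among the remaining strategies, none is strictly dominated by another pure strategy of the same player, so the elimination stops.
Surviving strategies — Row: {R2, R4}; Column: {P3, P5}.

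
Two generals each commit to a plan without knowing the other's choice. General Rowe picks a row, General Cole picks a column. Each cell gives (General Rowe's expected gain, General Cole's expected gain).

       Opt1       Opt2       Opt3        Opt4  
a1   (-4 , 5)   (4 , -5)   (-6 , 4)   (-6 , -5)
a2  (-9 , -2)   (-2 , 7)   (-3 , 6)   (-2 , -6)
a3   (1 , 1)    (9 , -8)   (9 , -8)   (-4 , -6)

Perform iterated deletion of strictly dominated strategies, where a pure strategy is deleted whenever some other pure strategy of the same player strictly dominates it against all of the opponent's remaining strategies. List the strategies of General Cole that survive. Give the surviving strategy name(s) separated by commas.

For General Rowe, a3 strictly dominates a1 on the remaining columns (Opt1: 1>-4, Opt2: 9>4, Opt3: 9>-6, Opt4: -4>-6); eliminate a1.
Column Opt4 is eliminated: Opt1 beats it against every remaining row (a2: -2>-6, a3: 1>-6).
Row a2 is eliminated: a3 beats it against every remaining column (Opt1: 1>-9, Opt2: 9>-2, Opt3: 9>-3).
For General Cole, Opt1 strictly dominates Opt2 on the remaining rows (a3: 1>-8); eliminate Opt2.
For General Cole, Opt1 strictly dominates Opt3 on the remaining rows (a3: 1>-8); eliminate Opt3.
Among the remaining strategies, none is strictly dominated by another pure strategy of the same player, so the elimination stops.
Surviving strategies — General Rowe: {a3}; General Cole: {Opt1}.

Opt1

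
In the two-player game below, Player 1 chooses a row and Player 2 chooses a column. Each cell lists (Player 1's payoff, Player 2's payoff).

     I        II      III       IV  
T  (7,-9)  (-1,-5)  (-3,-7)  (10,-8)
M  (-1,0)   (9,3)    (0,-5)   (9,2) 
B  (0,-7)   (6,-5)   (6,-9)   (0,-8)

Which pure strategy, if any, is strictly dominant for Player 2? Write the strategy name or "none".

II vs I: T: -5>-9, M: 3>0, B: -5>-7.
II vs III: T: -5>-7, M: 3>-5, B: -5>-9.
II vs IV: T: -5>-8, M: 3>2, B: -5>-8.
II strictly beats every other strategy against every opponent action, so it is strictly dominant.

II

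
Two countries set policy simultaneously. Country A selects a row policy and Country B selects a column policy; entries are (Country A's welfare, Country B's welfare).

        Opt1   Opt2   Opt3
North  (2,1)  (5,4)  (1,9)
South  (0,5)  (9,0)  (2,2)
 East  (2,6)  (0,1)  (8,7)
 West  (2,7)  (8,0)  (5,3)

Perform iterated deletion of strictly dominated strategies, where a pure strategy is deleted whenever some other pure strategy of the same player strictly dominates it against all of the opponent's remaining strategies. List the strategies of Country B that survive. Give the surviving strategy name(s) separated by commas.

Opt1, Opt3

Country B's strategy Opt2 is strictly dominated by Opt3 (North: 9>4, South: 2>0, East: 7>1, West: 3>0) and is removed.
Row South is eliminated: East beats it against every remaining column (Opt1: 2>0, Opt3: 8>2).
Among the remaining strategies, none is strictly dominated by another pure strategy of the same player, so the elimination stops.
Surviving strategies — Country A: {North, East, West}; Country B: {Opt1, Opt3}.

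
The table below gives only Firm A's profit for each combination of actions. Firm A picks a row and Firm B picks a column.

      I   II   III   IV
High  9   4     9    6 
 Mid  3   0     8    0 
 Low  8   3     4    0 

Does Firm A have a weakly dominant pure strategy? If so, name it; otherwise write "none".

High

High vs Mid: I: 9>3, II: 4>0, III: 9>8, IV: 6>0.
High vs Low: I: 9>8, II: 4>3, III: 9>4, IV: 6>0.
High is at least as good as every other strategy against every opponent action, so it is weakly dominant.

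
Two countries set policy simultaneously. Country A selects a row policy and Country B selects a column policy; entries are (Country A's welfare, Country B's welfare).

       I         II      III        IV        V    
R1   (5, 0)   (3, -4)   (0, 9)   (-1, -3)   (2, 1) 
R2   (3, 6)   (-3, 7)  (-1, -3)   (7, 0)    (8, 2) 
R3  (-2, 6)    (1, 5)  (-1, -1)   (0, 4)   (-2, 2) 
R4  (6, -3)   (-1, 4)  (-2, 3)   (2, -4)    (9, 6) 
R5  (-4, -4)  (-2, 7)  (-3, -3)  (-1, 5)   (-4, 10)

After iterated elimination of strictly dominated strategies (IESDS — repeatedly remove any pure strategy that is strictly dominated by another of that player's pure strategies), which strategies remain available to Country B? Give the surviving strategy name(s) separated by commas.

I, II, III, V

Row R5 is eliminated: R3 beats it against every remaining column (I: -2>-4, II: 1>-2, III: -1>-3, IV: 0>-1, V: -2>-4).
Country B's strategy IV is strictly dominated by I (R1: 0>-3, R2: 6>0, R3: 6>4, R4: -3>-4) and is removed.
Country A's strategy R3 is strictly dominated by R1 (I: 5>-2, II: 3>1, III: 0>-1, V: 2>-2) and is removed.
Among the remaining strategies, none is strictly dominated by another pure strategy of the same player, so the elimination stops.
Surviving strategies — Country A: {R1, R2, R4}; Country B: {I, II, III, V}.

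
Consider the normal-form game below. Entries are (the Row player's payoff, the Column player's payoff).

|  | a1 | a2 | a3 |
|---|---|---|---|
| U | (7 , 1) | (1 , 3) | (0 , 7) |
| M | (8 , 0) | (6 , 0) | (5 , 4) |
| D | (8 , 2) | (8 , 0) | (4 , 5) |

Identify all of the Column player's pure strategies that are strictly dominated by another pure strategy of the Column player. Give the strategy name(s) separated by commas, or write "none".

a1, a2

a1 is strictly dominated by a3 (U: 7>1, M: 4>0, D: 5>2).
a2 is strictly dominated by a3 (U: 7>3, M: 4>0, D: 5>0).
a3 is not dominated — it holds its own against a1 at U (7>1); a2 at U (7>3).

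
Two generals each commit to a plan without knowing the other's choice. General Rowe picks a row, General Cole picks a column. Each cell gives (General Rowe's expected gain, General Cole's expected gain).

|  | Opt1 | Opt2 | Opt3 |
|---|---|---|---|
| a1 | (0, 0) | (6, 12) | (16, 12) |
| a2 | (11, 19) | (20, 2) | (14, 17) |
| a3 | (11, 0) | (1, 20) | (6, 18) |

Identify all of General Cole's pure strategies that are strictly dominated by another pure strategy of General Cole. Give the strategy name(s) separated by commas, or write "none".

Nothing dominates Opt1: Opt2 at a2 (19>2); Opt3 at a2 (19>17).
Nothing dominates Opt2: Opt1 at a1 (12>0); Opt3 at a1 (12=12).
Opt3 is not dominated — it holds its own against Opt1 at a1 (12>0); Opt2 at a1 (12=12).

none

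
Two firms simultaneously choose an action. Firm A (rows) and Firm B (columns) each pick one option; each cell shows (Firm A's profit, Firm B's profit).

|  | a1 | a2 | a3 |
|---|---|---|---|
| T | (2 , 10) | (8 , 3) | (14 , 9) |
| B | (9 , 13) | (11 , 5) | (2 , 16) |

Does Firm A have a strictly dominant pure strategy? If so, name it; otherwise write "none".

none

T fails to dominate B at a1 (2<9).
B fails to dominate T at a3 (2<14).
No single strategy dominates all the others.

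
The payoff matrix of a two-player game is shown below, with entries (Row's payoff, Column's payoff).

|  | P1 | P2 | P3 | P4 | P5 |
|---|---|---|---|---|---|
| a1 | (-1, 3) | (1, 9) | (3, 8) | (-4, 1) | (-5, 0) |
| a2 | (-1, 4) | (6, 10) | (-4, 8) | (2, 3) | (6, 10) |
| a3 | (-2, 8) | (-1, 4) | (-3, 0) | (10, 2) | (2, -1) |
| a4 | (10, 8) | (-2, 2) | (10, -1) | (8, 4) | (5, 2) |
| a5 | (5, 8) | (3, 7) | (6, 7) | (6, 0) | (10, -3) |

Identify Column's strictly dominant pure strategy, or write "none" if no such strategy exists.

none

P1 fails to dominate P2 at a1 (3<9).
P2 fails to dominate P1 at a3 (4<8).
P3 fails to dominate P1 at a3 (0<8).
P4 fails to dominate P1 at a1 (1<3).
P5 fails to dominate P1 at a1 (0<3).
No single strategy dominates all the others.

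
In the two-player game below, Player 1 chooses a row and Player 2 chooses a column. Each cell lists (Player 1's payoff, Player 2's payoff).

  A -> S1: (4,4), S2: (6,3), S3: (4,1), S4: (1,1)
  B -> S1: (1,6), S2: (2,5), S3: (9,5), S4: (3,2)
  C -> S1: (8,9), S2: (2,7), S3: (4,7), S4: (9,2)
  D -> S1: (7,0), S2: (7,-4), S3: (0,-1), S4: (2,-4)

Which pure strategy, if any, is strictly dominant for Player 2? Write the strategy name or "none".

S1

S1 vs S2: A: 4>3, B: 6>5, C: 9>7, D: 0>-4.
S1 vs S3: A: 4>1, B: 6>5, C: 9>7, D: 0>-1.
S1 vs S4: A: 4>1, B: 6>2, C: 9>2, D: 0>-4.
S1 strictly beats every other strategy against every opponent action, so it is strictly dominant.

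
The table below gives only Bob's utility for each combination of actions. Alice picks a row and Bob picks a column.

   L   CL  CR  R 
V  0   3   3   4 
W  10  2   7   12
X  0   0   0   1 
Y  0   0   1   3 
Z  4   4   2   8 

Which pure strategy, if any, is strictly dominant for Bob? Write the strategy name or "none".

R

R vs L: V: 4>0, W: 12>10, X: 1>0, Y: 3>0, Z: 8>4.
R vs CL: V: 4>3, W: 12>2, X: 1>0, Y: 3>0, Z: 8>4.
R vs CR: V: 4>3, W: 12>7, X: 1>0, Y: 3>1, Z: 8>2.
R strictly beats every other strategy against every opponent action, so it is strictly dominant.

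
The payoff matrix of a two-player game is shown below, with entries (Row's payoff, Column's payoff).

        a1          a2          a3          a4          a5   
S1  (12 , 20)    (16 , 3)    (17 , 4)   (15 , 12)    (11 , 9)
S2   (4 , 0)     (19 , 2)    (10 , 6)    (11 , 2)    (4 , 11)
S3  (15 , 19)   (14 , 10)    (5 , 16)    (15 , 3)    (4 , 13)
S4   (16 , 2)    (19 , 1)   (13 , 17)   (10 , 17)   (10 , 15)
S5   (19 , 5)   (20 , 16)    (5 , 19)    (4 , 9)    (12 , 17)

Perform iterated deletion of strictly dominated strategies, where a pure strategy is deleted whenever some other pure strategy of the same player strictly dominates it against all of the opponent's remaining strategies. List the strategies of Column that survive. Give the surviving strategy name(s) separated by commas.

For Column, a3 strictly dominates a2 on the remaining rows (S1: 4>3, S2: 6>2, S3: 16>10, S4: 17>1, S5: 19>16); eliminate a2.
Row's strategy S2 is strictly dominated by S1 (a1: 12>4, a3: 17>10, a4: 15>11, a5: 11>4) and is removed.
Among the remaining strategies, none is strictly dominated by another pure strategy of the same player, so the elimination stops.
Surviving strategies — Row: {S1, S3, S4, S5}; Column: {a1, a3, a4, a5}.

a1, a3, a4, a5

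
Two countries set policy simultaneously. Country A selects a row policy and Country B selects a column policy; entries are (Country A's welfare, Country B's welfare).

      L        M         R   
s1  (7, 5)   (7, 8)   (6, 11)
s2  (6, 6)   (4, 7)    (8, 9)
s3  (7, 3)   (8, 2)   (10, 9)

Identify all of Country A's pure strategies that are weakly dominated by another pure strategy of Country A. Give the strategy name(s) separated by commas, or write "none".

s1: dominated, since s3 does at least as well everywhere (L: 7=7, M: 8>7, R: 10>6).
s2 is weakly dominated by s3 (L: 7>6, M: 8>4, R: 10>8).
Nothing dominates s3: s1 at M (8>7); s2 at L (7>6).

s1, s2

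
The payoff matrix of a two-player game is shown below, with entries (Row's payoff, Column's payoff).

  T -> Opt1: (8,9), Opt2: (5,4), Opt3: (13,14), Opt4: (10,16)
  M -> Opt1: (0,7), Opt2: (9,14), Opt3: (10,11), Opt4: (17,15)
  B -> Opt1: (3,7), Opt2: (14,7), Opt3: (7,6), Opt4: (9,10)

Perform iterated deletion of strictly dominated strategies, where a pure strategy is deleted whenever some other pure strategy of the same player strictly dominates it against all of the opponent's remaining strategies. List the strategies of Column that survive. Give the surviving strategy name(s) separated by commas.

Opt4

For Column, Opt4 strictly dominates Opt1 on the remaining rows (T: 16>9, M: 15>7, B: 10>7); eliminate Opt1.
Column Opt2 is eliminated: Opt4 beats it against every remaining row (T: 16>4, M: 15>14, B: 10>7).
Row's strategy B is strictly dominated by T (Opt3: 13>7, Opt4: 10>9) and is removed.
For Column, Opt4 strictly dominates Opt3 on the remaining rows (T: 16>14, M: 15>11); eliminate Opt3.
Row T is eliminated: M beats it against every remaining column (Opt4: 17>10).
Among the remaining strategies, none is strictly dominated by another pure strategy of the same player, so the elimination stops.
Surviving strategies — Row: {M}; Column: {Opt4}.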